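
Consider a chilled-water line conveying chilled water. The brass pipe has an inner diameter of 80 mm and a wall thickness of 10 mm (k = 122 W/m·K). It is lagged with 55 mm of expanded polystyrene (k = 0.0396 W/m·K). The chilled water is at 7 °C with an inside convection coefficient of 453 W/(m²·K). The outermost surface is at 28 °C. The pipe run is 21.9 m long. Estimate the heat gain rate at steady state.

For a radial system each layer contributes R = ln(r_out/r_in)/(2πkL); films add R = 1/(hA).
R_inner film = 1/(h_i·2πr₁L) = 1/(453×2π×0.04×21.9) = 4.011×10^-4 K/W
R_brass pipe wall = ln(50/40)/(2π×122×21.9) = 1.329×10^-5 K/W
R_expanded polystyrene = ln(105/50)/(2π×0.0396×21.9) = 0.1362 K/W
R_total = 0.1366 K/W
Q = ΔT/R_total = 21/0.1366

Q ≈ 154 W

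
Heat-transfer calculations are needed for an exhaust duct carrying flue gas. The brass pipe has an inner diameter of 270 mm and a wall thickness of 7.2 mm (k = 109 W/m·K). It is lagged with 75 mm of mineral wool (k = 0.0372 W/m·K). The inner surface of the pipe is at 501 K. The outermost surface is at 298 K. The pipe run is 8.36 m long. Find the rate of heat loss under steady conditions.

Q ≈ 936 W

Per-layer cylindrical resistances, series-summed:
R_brass pipe wall = ln(142.2/135)/(2π×109×8.36) = 9.075×10^-6 K/W
R_mineral wool = ln(217.2/142.2)/(2π×0.0372×8.36) = 0.2168 K/W
R_total = 0.2168 K/W
Q = ΔT/R_total = 203/0.2168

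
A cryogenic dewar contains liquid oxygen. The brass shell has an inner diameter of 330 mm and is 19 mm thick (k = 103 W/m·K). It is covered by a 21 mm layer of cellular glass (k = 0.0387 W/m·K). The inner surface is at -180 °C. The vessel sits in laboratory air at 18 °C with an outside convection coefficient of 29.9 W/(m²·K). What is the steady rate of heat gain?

Radial (spherical) resistances in series:
R_brass shell = (1/0.165 − 1/0.184)/(4π×103) = 4.835×10^-4 K/W
R_cellular glass = (1/0.184 − 1/0.205)/(4π×0.0387) = 1.145 K/W
R_outer film = 1/(h·4πr_o²) = 1/(29.9×4π×0.205²) = 0.06333 K/W
R_total = 1.209 K/W
Q = ΔT/R_total = 198/1.209

Q ≈ 164 W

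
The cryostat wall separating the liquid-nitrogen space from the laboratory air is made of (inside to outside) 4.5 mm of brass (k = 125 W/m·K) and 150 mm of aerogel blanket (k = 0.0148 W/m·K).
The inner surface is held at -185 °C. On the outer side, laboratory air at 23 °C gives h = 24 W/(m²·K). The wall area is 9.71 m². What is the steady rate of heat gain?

Thermal resistances in series:
R_brass = L/(kA) = 0.0045/(125×9.71) = 3.708×10^-6 K/W
R_aerogel blanket = L/(kA) = 0.15/(0.0148×9.71) = 1.044 K/W
R_outer film = 1/(h_o·A) = 1/(24×9.71) = 0.004291 K/W
R_total = 1.048 K/W
Q = ΔT / R_total = 208 / 1.048

Q ≈ 198 W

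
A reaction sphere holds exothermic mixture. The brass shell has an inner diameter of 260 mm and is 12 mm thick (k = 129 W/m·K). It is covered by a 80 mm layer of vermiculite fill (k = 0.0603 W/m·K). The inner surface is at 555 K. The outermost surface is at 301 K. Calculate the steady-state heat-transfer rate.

Q ≈ 75.8 W

Radial (spherical) resistances in series:
R_brass shell = (1/0.13 − 1/0.142)/(4π×129) = 4.01×10^-4 K/W
R_vermiculite fill = (1/0.142 − 1/0.222)/(4π×0.0603) = 3.349 K/W
R_total = 3.349 K/W
Q = ΔT/R_total = 254/3.349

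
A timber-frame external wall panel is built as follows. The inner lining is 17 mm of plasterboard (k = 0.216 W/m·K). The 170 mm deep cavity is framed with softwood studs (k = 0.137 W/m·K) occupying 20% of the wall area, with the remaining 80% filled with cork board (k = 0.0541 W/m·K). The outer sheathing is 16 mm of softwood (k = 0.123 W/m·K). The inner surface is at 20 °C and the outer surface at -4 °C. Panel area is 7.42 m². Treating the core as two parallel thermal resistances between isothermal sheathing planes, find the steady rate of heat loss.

Sheathing layers in series; stud and cavity paths in parallel between them.
R_inner = 0.017/(0.216×7.42) = 0.01061 K/W
R_stud  = 0.17/(0.137×0.2×7.42) = 0.8362 K/W
R_cav   = 0.17/(0.0541×0.8×7.42) = 0.5294 K/W
1/R_core = 1/R_stud + 1/R_cav → R_core = 0.3242 K/W
R_outer = 0.016/(0.123×7.42) = 0.01753 K/W
R_total = 0.3523 K/W
Q = ΔT/R_total = 24/0.3523

Q ≈ 68.1 W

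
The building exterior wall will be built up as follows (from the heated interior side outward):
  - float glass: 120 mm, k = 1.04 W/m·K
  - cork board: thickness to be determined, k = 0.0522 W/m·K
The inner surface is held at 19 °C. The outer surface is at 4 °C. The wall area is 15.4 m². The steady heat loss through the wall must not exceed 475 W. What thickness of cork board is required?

L ≈ 19.4 mm

Thermal resistances in series:
R_float glass = L/(kA) = 0.12/(1.04×15.4) = 0.007493 K/W
Sum of the known resistances R_other = 0.007493 K/W
Required total resistance R_tot = ΔT/Q_allow = 15/475 = 0.03158 K/W
R_cork board = R_tot − R_other = 0.02409 K/W
L = R·k·A = 0.02409×0.0522×15.4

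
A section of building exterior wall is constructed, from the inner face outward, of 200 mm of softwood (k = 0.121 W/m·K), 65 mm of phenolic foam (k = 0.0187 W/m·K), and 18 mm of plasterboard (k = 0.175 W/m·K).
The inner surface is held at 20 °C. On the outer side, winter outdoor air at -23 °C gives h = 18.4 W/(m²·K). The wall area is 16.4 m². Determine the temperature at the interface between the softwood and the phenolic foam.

T ≈ 6.55 °C

Treating each layer as a thermal resistance in series:
R_softwood = L/(kA) = 0.2/(0.121×16.4) = 0.1008 K/W
R_phenolic foam = L/(kA) = 0.065/(0.0187×16.4) = 0.2119 K/W
R_plasterboard = L/(kA) = 0.018/(0.175×16.4) = 0.006272 K/W
R_outer film = 1/(h_o·A) = 1/(18.4×16.4) = 0.003314 K/W
R_total = 0.3223 K/W;  Q = ΔT/R_total = 43/0.3223 = 133.4 W
T_interface = T_inner − Q·ΣR(inner→interface) = 20 − 133×0.1008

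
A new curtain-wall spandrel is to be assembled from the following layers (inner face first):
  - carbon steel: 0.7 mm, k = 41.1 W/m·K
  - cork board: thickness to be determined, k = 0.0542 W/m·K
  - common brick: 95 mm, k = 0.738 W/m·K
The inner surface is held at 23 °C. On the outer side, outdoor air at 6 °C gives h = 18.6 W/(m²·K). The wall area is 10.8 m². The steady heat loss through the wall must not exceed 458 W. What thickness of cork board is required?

Treating each layer as a thermal resistance in series:
R_carbon steel = L/(kA) = 0.0007/(41.1×10.8) = 1.577×10^-6 K/W
R_common brick = L/(kA) = 0.095/(0.738×10.8) = 0.01192 K/W
R_outer film = 1/(h_o·A) = 1/(18.6×10.8) = 0.004978 K/W
Sum of the known resistances R_other = 0.0169 K/W
Required total resistance R_tot = ΔT/Q_allow = 17/458 = 0.03712 K/W
R_cork board = R_tot − R_other = 0.02022 K/W
L = R·k·A = 0.02022×0.0542×10.8

L ≈ 11.8 mm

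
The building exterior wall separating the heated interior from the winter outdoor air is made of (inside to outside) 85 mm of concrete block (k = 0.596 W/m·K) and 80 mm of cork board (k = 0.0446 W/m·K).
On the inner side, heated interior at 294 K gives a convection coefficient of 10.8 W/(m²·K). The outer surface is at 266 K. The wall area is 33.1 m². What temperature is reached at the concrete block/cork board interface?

Using the resistance-network approach (series):
R_inner film = 1/(h_i·A) = 1/(10.8×33.1) = 0.002797 K/W
R_concrete block = L/(kA) = 0.085/(0.596×33.1) = 0.004309 K/W
R_cork board = L/(kA) = 0.08/(0.0446×33.1) = 0.05419 K/W
R_total = 0.0613 K/W;  Q = ΔT/R_total = 28/0.0613 = 456.8 W
T_interface = T_inner − Q·ΣR(inner→interface) = 294 − 457×0.007106

T ≈ 291 K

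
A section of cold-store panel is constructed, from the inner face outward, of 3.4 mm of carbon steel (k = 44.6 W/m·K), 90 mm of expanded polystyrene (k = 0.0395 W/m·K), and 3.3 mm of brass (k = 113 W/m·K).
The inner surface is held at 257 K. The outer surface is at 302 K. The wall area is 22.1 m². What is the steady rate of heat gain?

Using the resistance-network approach (series):
R_carbon steel = L/(kA) = 0.0034/(44.6×22.1) = 3.449×10^-6 K/W
R_expanded polystyrene = L/(kA) = 0.09/(0.0395×22.1) = 0.1031 K/W
R_brass = L/(kA) = 0.0033/(113×22.1) = 1.321×10^-6 K/W
R_total = 0.1031 K/W
Q = ΔT / R_total = 45 / 0.1031

Q ≈ 436 W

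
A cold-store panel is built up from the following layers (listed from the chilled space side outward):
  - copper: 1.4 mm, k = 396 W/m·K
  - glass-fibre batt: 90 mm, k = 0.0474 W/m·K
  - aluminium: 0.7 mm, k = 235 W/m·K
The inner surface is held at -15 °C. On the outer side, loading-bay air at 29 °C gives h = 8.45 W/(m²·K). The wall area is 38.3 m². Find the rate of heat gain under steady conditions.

Q ≈ 835 W

Series thermal resistances:
R_copper = L/(kA) = 0.0014/(396×38.3) = 9.231×10^-8 K/W
R_glass-fibre batt = L/(kA) = 0.09/(0.0474×38.3) = 0.04958 K/W
R_aluminium = L/(kA) = 0.0007/(235×38.3) = 7.777×10^-8 K/W
R_outer film = 1/(h_o·A) = 1/(8.45×38.3) = 0.00309 K/W
R_total = 0.05267 K/W
Q = ΔT / R_total = 44 / 0.05267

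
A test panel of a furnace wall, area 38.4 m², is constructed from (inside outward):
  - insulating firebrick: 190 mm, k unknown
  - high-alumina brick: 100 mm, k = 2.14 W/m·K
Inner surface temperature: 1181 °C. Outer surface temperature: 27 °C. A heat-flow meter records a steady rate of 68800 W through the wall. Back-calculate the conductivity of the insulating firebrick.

k ≈ 0.318 W/(m·K)

Model the wall as resistances in series:
R_high-alumina brick = L/(kA) = 0.1/(2.14×38.4) = 0.001217 K/W
Sum of known resistances R_other = 0.001217 K/W
Total R = ΔT/Q = 1154/68800 = 0.01677 K/W
R_insulating firebrick = R_total − R_other = 0.01556 K/W
k = L/(R·A) = 0.19/(0.01556×38.4)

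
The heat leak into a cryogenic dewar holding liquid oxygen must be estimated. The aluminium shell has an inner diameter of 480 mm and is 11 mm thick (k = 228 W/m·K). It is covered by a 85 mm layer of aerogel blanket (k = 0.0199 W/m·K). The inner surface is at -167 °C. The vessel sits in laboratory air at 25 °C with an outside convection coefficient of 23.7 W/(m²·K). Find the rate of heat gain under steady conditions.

Q ≈ 47.3 W

Radial (spherical) resistances in series:
R_aluminium shell = (1/0.24 − 1/0.251)/(4π×228) = 6.373×10^-5 K/W
R_aerogel blanket = (1/0.251 − 1/0.336)/(4π×0.0199) = 4.03 K/W
R_outer film = 1/(h·4πr_o²) = 1/(23.7×4π×0.336²) = 0.02974 K/W
R_total = 4.06 K/W
Q = ΔT/R_total = 192/4.06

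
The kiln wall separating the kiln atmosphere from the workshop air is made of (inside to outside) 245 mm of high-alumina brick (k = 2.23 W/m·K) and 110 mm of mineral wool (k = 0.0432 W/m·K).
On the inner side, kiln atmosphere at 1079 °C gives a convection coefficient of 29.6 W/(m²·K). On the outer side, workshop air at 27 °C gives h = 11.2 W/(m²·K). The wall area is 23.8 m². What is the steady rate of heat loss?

Q ≈ 9010 W

Treating each layer as a thermal resistance in series:
R_inner film = 1/(h_i·A) = 1/(29.6×23.8) = 0.001419 K/W
R_high-alumina brick = L/(kA) = 0.245/(2.23×23.8) = 0.004616 K/W
R_mineral wool = L/(kA) = 0.11/(0.0432×23.8) = 0.107 K/W
R_outer film = 1/(h_o·A) = 1/(11.2×23.8) = 0.003752 K/W
R_total = 0.1168 K/W
Q = ΔT / R_total = 1052 / 0.1168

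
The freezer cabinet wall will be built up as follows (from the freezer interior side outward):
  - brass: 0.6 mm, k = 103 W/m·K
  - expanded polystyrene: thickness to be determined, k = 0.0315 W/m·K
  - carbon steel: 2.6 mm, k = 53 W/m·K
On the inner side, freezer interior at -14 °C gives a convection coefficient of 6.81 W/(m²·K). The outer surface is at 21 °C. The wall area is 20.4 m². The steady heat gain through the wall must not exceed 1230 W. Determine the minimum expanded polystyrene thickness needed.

L ≈ 13.7 mm

Series thermal resistances:
R_inner film = 1/(h_i·A) = 1/(6.81×20.4) = 0.007198 K/W
R_brass = L/(kA) = 0.0006/(103×20.4) = 2.856×10^-7 K/W
R_carbon steel = L/(kA) = 0.0026/(53×20.4) = 2.405×10^-6 K/W
Sum of the known resistances R_other = 0.007201 K/W
Required total resistance R_tot = ΔT/Q_allow = 35/1230 = 0.02846 K/W
R_expanded polystyrene = R_tot − R_other = 0.02125 K/W
L = R·k·A = 0.02125×0.0315×20.4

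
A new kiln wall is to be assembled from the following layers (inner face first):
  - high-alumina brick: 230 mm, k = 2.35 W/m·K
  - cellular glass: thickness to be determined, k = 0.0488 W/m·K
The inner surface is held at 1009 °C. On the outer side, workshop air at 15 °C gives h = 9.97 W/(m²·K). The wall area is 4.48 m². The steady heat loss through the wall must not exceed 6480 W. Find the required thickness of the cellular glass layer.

L ≈ 23.9 mm

Series thermal resistances:
R_high-alumina brick = L/(kA) = 0.23/(2.35×4.48) = 0.02185 K/W
R_outer film = 1/(h_o·A) = 1/(9.97×4.48) = 0.02239 K/W
Sum of the known resistances R_other = 0.04424 K/W
Required total resistance R_tot = ΔT/Q_allow = 994/6480 = 0.1534 K/W
R_cellular glass = R_tot − R_other = 0.1092 K/W
L = R·k·A = 0.1092×0.0488×4.48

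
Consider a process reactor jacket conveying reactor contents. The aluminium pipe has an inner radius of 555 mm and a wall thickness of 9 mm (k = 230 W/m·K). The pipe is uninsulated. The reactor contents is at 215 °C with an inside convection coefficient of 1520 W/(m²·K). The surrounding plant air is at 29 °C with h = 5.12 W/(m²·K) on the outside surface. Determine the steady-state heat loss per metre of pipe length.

Cylindrical conduction, so R = ln(r₂/r₁)/(2πkL) per layer, in series:
R_inner film = 1/(h_i·2πr₁L) = 1/(1520×2π×0.555×1) = 1.887×10^-4 K/W
R_aluminium pipe wall = ln(564/555)/(2π×230×1) = 1.113×10^-5 K/W
R_outer film = 1/(h_o·2πr_oL) = 1/(5.12×2π×0.564×1) = 0.05512 K/W
R_total = 0.05531 K/W
Q = ΔT/R_total = 186/0.05531

q′ ≈ 3360 W/m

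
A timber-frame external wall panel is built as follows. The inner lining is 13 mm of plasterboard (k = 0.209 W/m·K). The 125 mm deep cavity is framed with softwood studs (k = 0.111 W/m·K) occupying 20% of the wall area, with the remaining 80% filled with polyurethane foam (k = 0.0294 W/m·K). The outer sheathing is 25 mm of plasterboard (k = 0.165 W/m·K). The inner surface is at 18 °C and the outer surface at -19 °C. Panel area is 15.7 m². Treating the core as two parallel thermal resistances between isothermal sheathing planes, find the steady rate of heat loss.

Q ≈ 197 W

Sheathing layers in series; stud and cavity paths in parallel between them.
R_inner = 0.013/(0.209×15.7) = 0.003962 K/W
R_stud  = 0.125/(0.111×0.2×15.7) = 0.3586 K/W
R_cav   = 0.125/(0.0294×0.8×15.7) = 0.3385 K/W
1/R_core = 1/R_stud + 1/R_cav → R_core = 0.1741 K/W
R_outer = 0.025/(0.165×15.7) = 0.009651 K/W
R_total = 0.1878 K/W
Q = ΔT/R_total = 37/0.1878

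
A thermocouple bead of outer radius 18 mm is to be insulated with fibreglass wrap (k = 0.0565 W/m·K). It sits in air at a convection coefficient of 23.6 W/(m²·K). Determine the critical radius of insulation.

For a sphere r_cr = 2k/h = 2×0.0565/23.6
r_cr = 4.79 mm; since the bare radius (18 mm) is above r_cr, any added insulation will reduce heat loss.

r_cr ≈ 4.79 mm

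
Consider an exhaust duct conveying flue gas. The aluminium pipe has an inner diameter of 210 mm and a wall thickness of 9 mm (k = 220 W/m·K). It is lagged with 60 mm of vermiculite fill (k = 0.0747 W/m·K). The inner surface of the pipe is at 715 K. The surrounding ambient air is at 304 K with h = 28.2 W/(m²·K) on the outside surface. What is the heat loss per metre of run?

q′ ≈ 440 W/m

Per-layer cylindrical resistances, series-summed:
R_aluminium pipe wall = ln(114/105)/(2π×220×1) = 5.949×10^-5 K/W
R_vermiculite fill = ln(174/114)/(2π×0.0747×1) = 0.9009 K/W
R_outer film = 1/(h_o·2πr_oL) = 1/(28.2×2π×0.174×1) = 0.03244 K/W
R_total = 0.9334 K/W
Q = ΔT/R_total = 411/0.9334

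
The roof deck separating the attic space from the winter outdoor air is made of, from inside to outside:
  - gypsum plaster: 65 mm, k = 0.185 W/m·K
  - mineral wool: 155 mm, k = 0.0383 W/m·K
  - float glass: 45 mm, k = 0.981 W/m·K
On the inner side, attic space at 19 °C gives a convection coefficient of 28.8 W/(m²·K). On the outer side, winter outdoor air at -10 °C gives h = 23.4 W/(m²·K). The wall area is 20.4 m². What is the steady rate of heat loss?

Q ≈ 131 W

Thermal resistances in series:
R_inner film = 1/(h_i·A) = 1/(28.8×20.4) = 0.001702 K/W
R_gypsum plaster = L/(kA) = 0.065/(0.185×20.4) = 0.01722 K/W
R_mineral wool = L/(kA) = 0.155/(0.0383×20.4) = 0.1984 K/W
R_float glass = L/(kA) = 0.045/(0.981×20.4) = 0.002249 K/W
R_outer film = 1/(h_o·A) = 1/(23.4×20.4) = 0.002095 K/W
R_total = 0.2217 K/W
Q = ΔT / R_total = 29 / 0.2217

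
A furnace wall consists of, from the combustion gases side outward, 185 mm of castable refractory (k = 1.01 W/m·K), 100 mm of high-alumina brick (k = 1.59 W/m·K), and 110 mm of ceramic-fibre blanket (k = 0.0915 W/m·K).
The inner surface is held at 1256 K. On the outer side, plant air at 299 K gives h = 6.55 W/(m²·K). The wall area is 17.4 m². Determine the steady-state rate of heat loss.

Using the resistance-network approach (series):
R_castable refractory = L/(kA) = 0.185/(1.01×17.4) = 0.01053 K/W
R_high-alumina brick = L/(kA) = 0.1/(1.59×17.4) = 0.003615 K/W
R_ceramic-fibre blanket = L/(kA) = 0.11/(0.0915×17.4) = 0.06909 K/W
R_outer film = 1/(h_o·A) = 1/(6.55×17.4) = 0.008774 K/W
R_total = 0.09201 K/W
Q = ΔT / R_total = 957 / 0.09201

Q ≈ 10400 W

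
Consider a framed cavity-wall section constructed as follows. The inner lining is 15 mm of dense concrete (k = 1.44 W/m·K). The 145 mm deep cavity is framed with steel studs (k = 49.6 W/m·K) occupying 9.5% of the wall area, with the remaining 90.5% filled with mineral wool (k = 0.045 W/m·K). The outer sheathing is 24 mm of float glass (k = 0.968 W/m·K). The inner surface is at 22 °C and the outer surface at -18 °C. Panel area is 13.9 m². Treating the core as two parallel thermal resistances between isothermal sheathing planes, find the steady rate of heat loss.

Sheathing layers in series; stud and cavity paths in parallel between them.
R_inner = 0.015/(1.44×13.9) = 7.494×10^-4 K/W
R_stud  = 0.145/(49.6×0.095×13.9) = 0.002214 K/W
R_cav   = 0.145/(0.045×0.905×13.9) = 0.2561 K/W
1/R_core = 1/R_stud + 1/R_cav → R_core = 0.002195 K/W
R_outer = 0.024/(0.968×13.9) = 0.001784 K/W
R_total = 0.004728 K/W
Q = ΔT/R_total = 40/0.004728

Q ≈ 8460 W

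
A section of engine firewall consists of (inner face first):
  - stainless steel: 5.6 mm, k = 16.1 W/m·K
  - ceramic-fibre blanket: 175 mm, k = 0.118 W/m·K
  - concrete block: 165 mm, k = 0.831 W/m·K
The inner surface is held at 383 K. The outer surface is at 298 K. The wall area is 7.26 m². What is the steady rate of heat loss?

Q ≈ 367 W

Treating each layer as a thermal resistance in series:
R_stainless steel = L/(kA) = 0.0056/(16.1×7.26) = 4.791×10^-5 K/W
R_ceramic-fibre blanket = L/(kA) = 0.175/(0.118×7.26) = 0.2043 K/W
R_concrete block = L/(kA) = 0.165/(0.831×7.26) = 0.02735 K/W
R_total = 0.2317 K/W
Q = ΔT / R_total = 85 / 0.2317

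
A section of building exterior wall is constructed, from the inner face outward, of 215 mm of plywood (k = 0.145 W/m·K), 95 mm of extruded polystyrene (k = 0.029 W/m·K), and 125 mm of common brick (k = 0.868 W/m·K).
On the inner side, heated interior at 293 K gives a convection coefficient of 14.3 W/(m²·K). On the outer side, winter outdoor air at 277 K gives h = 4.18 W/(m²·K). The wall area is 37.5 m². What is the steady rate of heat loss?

Q ≈ 115 W

Thermal resistances in series:
R_inner film = 1/(h_i·A) = 1/(14.3×37.5) = 0.001865 K/W
R_plywood = L/(kA) = 0.215/(0.145×37.5) = 0.03954 K/W
R_extruded polystyrene = L/(kA) = 0.095/(0.029×37.5) = 0.08736 K/W
R_common brick = L/(kA) = 0.125/(0.868×37.5) = 0.00384 K/W
R_outer film = 1/(h_o·A) = 1/(4.18×37.5) = 0.00638 K/W
R_total = 0.139 K/W
Q = ΔT / R_total = 16 / 0.139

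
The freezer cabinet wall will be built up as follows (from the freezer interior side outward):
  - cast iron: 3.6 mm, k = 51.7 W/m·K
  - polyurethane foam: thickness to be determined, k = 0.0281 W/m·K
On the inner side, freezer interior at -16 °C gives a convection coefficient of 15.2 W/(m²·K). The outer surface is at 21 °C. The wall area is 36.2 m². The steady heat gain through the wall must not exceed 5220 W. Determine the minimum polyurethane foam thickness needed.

L ≈ 5.36 mm

Using the resistance-network approach (series):
R_inner film = 1/(h_i·A) = 1/(15.2×36.2) = 0.001817 K/W
R_cast iron = L/(kA) = 0.0036/(51.7×36.2) = 1.924×10^-6 K/W
Sum of the known resistances R_other = 0.001819 K/W
Required total resistance R_tot = ΔT/Q_allow = 37/5220 = 0.007088 K/W
R_polyurethane foam = R_tot − R_other = 0.005269 K/W
L = R·k·A = 0.005269×0.0281×36.2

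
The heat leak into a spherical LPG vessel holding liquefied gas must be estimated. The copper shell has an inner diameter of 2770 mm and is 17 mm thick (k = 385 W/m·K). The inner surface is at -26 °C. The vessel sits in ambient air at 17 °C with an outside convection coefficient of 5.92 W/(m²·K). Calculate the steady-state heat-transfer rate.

Radial (spherical) resistances in series:
R_copper shell = (1/1.385 − 1/1.402)/(4π×385) = 1.81×10^-6 K/W
R_outer film = 1/(h·4πr_o²) = 1/(5.92×4π×1.402²) = 0.006839 K/W
R_total = 0.00684 K/W
Q = ΔT/R_total = 43/0.00684

Q ≈ 6290 W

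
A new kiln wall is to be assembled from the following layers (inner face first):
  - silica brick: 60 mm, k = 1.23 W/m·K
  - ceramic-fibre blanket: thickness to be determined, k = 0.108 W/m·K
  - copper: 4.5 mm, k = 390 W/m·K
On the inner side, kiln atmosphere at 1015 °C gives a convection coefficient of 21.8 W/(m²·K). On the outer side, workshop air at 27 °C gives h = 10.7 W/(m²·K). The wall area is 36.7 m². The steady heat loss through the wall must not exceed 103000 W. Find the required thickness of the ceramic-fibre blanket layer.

L ≈ 17.7 mm

Series thermal resistances:
R_inner film = 1/(h_i·A) = 1/(21.8×36.7) = 0.00125 K/W
R_silica brick = L/(kA) = 0.06/(1.23×36.7) = 0.001329 K/W
R_copper = L/(kA) = 0.0045/(390×36.7) = 3.144×10^-7 K/W
R_outer film = 1/(h_o·A) = 1/(10.7×36.7) = 0.002547 K/W
Sum of the known resistances R_other = 0.005126 K/W
Required total resistance R_tot = ΔT/Q_allow = 988/103000 = 0.009592 K/W
R_ceramic-fibre blanket = R_tot − R_other = 0.004466 K/W
L = R·k·A = 0.004466×0.108×36.7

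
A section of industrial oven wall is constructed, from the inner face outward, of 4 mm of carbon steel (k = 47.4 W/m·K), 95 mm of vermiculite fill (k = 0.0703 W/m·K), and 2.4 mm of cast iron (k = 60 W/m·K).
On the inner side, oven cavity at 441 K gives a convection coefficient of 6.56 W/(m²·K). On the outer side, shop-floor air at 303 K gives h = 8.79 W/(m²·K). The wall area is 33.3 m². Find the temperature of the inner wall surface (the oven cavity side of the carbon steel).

Series thermal resistances:
R_inner film = 1/(h_i·A) = 1/(6.56×33.3) = 0.004578 K/W
R_carbon steel = L/(kA) = 0.004/(47.4×33.3) = 2.534×10^-6 K/W
R_vermiculite fill = L/(kA) = 0.095/(0.0703×33.3) = 0.04058 K/W
R_cast iron = L/(kA) = 0.0024/(60×33.3) = 1.201×10^-6 K/W
R_outer film = 1/(h_o·A) = 1/(8.79×33.3) = 0.003416 K/W
R_total = 0.04858 K/W;  Q = ΔT/R_total = 138/0.04858 = 2841 W
T_interface = T_inner − Q·ΣR(inner→interface) = 441 − 2840×0.004578

T ≈ 428 K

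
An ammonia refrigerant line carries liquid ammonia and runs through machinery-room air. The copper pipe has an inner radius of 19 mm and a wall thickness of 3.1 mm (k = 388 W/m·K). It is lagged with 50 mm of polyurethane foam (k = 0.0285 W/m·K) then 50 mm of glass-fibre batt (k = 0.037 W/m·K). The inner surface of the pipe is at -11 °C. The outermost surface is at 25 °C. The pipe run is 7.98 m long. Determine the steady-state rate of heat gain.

Radial resistances (cylindrical: R_cond = ln(r_o/r_i)/(2πkL), R_conv = 1/(h·2πrL)):
R_copper pipe wall = ln(22.1/19)/(2π×388×7.98) = 7.769×10^-6 K/W
R_polyurethane foam = ln(72.1/22.1)/(2π×0.0285×7.98) = 0.8275 K/W
R_glass-fibre batt = ln(122.1/72.1)/(2π×0.037×7.98) = 0.284 K/W
R_total = 1.111 K/W
Q = ΔT/R_total = 36/1.111

Q ≈ 32.4 W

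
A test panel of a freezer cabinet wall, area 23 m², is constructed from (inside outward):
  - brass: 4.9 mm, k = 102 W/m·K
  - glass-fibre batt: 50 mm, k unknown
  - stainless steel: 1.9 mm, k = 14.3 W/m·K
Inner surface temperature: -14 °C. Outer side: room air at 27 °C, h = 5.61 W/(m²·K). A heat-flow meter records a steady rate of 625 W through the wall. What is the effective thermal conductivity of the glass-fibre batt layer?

Series thermal resistances:
R_brass = L/(kA) = 0.0049/(102×23) = 2.089×10^-6 K/W
R_stainless steel = L/(kA) = 0.0019/(14.3×23) = 5.777×10^-6 K/W
R_outer film = 1/(h_o·A) = 1/(5.61×23) = 0.00775 K/W
Sum of known resistances R_other = 0.007758 K/W
Total R = ΔT/Q = 41/625 = 0.0656 K/W
R_glass-fibre batt = R_total − R_other = 0.05784 K/W
k = L/(R·A) = 0.05/(0.05784×23)

k ≈ 0.0376 W/(m·K)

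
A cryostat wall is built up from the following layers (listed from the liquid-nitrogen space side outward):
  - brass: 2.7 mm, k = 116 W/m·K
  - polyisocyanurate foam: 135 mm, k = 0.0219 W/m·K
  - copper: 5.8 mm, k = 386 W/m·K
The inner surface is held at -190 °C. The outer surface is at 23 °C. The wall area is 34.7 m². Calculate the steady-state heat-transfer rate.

Q ≈ 1200 W

Series thermal resistances:
R_brass = L/(kA) = 0.0027/(116×34.7) = 6.708×10^-7 K/W
R_polyisocyanurate foam = L/(kA) = 0.135/(0.0219×34.7) = 0.1776 K/W
R_copper = L/(kA) = 0.0058/(386×34.7) = 4.33×10^-7 K/W
R_total = 0.1776 K/W
Q = ΔT / R_total = 213 / 0.1776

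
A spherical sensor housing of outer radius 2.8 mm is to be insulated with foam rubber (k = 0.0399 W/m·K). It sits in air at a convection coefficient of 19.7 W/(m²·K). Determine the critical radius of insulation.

r_cr ≈ 4.05 mm

For a sphere r_cr = 2k/h = 2×0.0399/19.7
r_cr = 4.05 mm; since the bare radius (2.8 mm) is below r_cr, adding a thin layer of insulation will *increase* heat loss.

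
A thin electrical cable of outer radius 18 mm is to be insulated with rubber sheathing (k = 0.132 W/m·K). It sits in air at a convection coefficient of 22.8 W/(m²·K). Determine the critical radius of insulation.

For a cylinder r_cr = k/h = 0.132/22.8
r_cr = 5.79 mm; since the bare radius (18 mm) is above r_cr, any added insulation will reduce heat loss.

r_cr ≈ 5.79 mm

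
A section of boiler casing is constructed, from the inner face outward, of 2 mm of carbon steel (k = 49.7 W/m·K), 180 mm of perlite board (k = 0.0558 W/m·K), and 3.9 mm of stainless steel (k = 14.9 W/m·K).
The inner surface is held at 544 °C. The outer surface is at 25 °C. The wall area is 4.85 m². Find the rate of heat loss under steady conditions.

Q ≈ 780 W

Thermal resistances in series:
R_carbon steel = L/(kA) = 0.002/(49.7×4.85) = 8.297×10^-6 K/W
R_perlite board = L/(kA) = 0.18/(0.0558×4.85) = 0.6651 K/W
R_stainless steel = L/(kA) = 0.0039/(14.9×4.85) = 5.397×10^-5 K/W
R_total = 0.6652 K/W
Q = ΔT / R_total = 519 / 0.6652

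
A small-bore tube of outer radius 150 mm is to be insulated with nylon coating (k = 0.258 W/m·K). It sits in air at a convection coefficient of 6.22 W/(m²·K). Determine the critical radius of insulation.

r_cr ≈ 41.5 mm

For a cylinder r_cr = k/h = 0.258/6.22
r_cr = 41.5 mm; since the bare radius (150 mm) is above r_cr, any added insulation will reduce heat loss.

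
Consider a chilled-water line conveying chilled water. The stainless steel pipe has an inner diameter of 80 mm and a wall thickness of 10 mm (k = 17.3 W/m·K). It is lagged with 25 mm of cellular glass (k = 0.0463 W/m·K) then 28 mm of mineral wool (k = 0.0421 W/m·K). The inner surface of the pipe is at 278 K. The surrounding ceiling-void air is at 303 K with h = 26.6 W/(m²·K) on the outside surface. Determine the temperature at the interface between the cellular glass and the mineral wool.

Per-layer cylindrical resistances, series-summed:
R_stainless steel pipe wall = ln(50/40)/(2π×17.3×1) = 0.002053 K/W
R_cellular glass = ln(75/50)/(2π×0.0463×1) = 1.394 K/W
R_mineral wool = ln(103/75)/(2π×0.0421×1) = 1.199 K/W
R_outer film = 1/(h_o·2πr_oL) = 1/(26.6×2π×0.103×1) = 0.05809 K/W
R_total = 2.653 K/W
Q = ΔT/R_total = 25/2.653
Q = 9.42 W/m
T_interface = T_inner + Q·ΣR(inner→interface) = 278 + 9.42×1.396

T ≈ 291 K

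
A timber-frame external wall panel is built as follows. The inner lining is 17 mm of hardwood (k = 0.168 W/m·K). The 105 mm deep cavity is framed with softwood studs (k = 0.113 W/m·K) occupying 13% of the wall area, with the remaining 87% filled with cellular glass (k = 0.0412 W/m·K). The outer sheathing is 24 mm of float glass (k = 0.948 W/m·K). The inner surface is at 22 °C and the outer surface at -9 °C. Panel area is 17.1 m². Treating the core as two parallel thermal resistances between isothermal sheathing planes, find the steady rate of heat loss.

Q ≈ 240 W

Sheathing layers in series; stud and cavity paths in parallel between them.
R_inner = 0.017/(0.168×17.1) = 0.005918 K/W
R_stud  = 0.105/(0.113×0.13×17.1) = 0.418 K/W
R_cav   = 0.105/(0.0412×0.87×17.1) = 0.1713 K/W
1/R_core = 1/R_stud + 1/R_cav → R_core = 0.1215 K/W
R_outer = 0.024/(0.948×17.1) = 0.00148 K/W
R_total = 0.1289 K/W
Q = ΔT/R_total = 31/0.1289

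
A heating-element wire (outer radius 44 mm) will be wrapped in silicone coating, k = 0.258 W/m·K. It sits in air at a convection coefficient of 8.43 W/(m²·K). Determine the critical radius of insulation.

r_cr ≈ 30.6 mm

For a cylinder r_cr = k/h = 0.258/8.43
r_cr = 30.6 mm; since the bare radius (44 mm) is above r_cr, any added insulation will reduce heat loss.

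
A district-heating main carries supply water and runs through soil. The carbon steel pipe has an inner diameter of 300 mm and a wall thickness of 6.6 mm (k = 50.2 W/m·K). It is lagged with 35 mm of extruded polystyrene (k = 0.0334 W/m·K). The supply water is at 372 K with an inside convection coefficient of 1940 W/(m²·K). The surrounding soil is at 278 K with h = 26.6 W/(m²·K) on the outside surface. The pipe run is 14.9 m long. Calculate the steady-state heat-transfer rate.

Radial resistances (cylindrical: R_cond = ln(r_o/r_i)/(2πkL), R_conv = 1/(h·2πrL)):
R_inner film = 1/(h_i·2πr₁L) = 1/(1940×2π×0.15×14.9) = 3.671×10^-5 K/W
R_carbon steel pipe wall = ln(156.6/150)/(2π×50.2×14.9) = 9.162×10^-6 K/W
R_extruded polystyrene = ln(191.6/156.6)/(2π×0.0334×14.9) = 0.06451 K/W
R_outer film = 1/(h_o·2πr_oL) = 1/(26.6×2π×0.1916×14.9) = 0.002096 K/W
R_total = 0.06665 K/W
Q = ΔT/R_total = 94/0.06665

Q ≈ 1410 W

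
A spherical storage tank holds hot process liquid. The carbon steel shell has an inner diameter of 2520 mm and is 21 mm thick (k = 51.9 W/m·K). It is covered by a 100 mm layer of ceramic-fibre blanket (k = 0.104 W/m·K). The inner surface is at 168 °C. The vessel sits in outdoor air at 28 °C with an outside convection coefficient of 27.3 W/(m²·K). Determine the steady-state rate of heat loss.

For a spherical shell R = (1/r₁ − 1/r₂)/(4πk); film R = 1/(h·4πr²). In series:
R_carbon steel shell = (1/1.26 − 1/1.281)/(4π×51.9) = 1.995×10^-5 K/W
R_ceramic-fibre blanket = (1/1.281 − 1/1.381)/(4π×0.104) = 0.04325 K/W
R_outer film = 1/(h·4πr_o²) = 1/(27.3×4π×1.381²) = 0.001528 K/W
R_total = 0.0448 K/W
Q = ΔT/R_total = 140/0.0448

Q ≈ 3120 W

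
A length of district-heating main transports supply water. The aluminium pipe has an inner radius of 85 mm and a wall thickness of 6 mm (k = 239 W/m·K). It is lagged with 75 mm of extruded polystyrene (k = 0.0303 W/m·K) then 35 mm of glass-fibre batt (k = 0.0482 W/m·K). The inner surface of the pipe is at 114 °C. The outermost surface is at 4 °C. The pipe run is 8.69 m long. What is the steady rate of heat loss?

Per-layer cylindrical resistances, series-summed:
R_aluminium pipe wall = ln(91/85)/(2π×239×8.69) = 5.227×10^-6 K/W
R_extruded polystyrene = ln(166/91)/(2π×0.0303×8.69) = 0.3633 K/W
R_glass-fibre batt = ln(201/166)/(2π×0.0482×8.69) = 0.0727 K/W
R_total = 0.4361 K/W
Q = ΔT/R_total = 110/0.4361

Q ≈ 252 W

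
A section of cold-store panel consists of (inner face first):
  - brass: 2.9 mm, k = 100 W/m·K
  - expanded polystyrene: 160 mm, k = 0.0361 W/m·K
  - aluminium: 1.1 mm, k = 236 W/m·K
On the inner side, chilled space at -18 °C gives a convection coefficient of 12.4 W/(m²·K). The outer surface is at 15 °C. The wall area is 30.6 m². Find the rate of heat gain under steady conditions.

Q ≈ 224 W

Series thermal resistances:
R_inner film = 1/(h_i·A) = 1/(12.4×30.6) = 0.002635 K/W
R_brass = L/(kA) = 0.0029/(100×30.6) = 9.477×10^-7 K/W
R_expanded polystyrene = L/(kA) = 0.16/(0.0361×30.6) = 0.1448 K/W
R_aluminium = L/(kA) = 0.0011/(236×30.6) = 1.523×10^-7 K/W
R_total = 0.1475 K/W
Q = ΔT / R_total = 33 / 0.1475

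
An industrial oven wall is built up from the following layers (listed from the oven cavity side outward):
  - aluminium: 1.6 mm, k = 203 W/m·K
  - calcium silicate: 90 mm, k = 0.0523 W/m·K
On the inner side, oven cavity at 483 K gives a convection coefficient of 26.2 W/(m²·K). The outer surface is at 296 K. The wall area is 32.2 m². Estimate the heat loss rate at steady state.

Q ≈ 3420 W

Model the wall as resistances in series:
R_inner film = 1/(h_i·A) = 1/(26.2×32.2) = 0.001185 K/W
R_aluminium = L/(kA) = 0.0016/(203×32.2) = 2.448×10^-7 K/W
R_calcium silicate = L/(kA) = 0.09/(0.0523×32.2) = 0.05344 K/W
R_total = 0.05463 K/W
Q = ΔT / R_total = 187 / 0.05463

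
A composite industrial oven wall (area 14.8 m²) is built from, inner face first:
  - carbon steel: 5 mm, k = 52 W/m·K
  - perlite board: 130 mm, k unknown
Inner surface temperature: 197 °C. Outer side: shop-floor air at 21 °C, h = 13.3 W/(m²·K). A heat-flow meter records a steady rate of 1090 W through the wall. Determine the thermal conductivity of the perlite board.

Thermal resistances in series:
R_carbon steel = L/(kA) = 0.005/(52×14.8) = 6.497×10^-6 K/W
R_outer film = 1/(h_o·A) = 1/(13.3×14.8) = 0.00508 K/W
Sum of known resistances R_other = 0.005087 K/W
Total R = ΔT/Q = 176/1090 = 0.1615 K/W
R_perlite board = R_total − R_other = 0.1564 K/W
k = L/(R·A) = 0.13/(0.1564×14.8)

k ≈ 0.0562 W/(m·K)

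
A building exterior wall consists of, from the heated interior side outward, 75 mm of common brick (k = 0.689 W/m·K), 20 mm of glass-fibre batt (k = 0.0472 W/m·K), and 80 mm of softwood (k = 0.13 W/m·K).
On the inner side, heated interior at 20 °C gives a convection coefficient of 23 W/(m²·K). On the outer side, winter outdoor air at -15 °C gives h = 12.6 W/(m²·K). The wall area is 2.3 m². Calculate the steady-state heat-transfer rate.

Q ≈ 63.3 W

Series thermal resistances:
R_inner film = 1/(h_i·A) = 1/(23×2.3) = 0.0189 K/W
R_common brick = L/(kA) = 0.075/(0.689×2.3) = 0.04733 K/W
R_glass-fibre batt = L/(kA) = 0.02/(0.0472×2.3) = 0.1842 K/W
R_softwood = L/(kA) = 0.08/(0.13×2.3) = 0.2676 K/W
R_outer film = 1/(h_o·A) = 1/(12.6×2.3) = 0.03451 K/W
R_total = 0.5525 K/W
Q = ΔT / R_total = 35 / 0.5525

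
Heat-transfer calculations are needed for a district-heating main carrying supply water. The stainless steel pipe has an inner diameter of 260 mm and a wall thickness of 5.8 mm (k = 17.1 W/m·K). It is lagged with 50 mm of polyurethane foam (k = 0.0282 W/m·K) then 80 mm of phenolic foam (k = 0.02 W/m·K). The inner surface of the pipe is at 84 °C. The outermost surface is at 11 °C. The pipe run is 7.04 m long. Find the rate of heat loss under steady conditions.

For a radial system each layer contributes R = ln(r_out/r_in)/(2πkL); films add R = 1/(hA).
R_stainless steel pipe wall = ln(135.8/130)/(2π×17.1×7.04) = 5.771×10^-5 K/W
R_polyurethane foam = ln(185.8/135.8)/(2π×0.0282×7.04) = 0.2513 K/W
R_phenolic foam = ln(265.8/185.8)/(2π×0.02×7.04) = 0.4048 K/W
R_total = 0.6561 K/W
Q = ΔT/R_total = 73/0.6561

Q ≈ 111 W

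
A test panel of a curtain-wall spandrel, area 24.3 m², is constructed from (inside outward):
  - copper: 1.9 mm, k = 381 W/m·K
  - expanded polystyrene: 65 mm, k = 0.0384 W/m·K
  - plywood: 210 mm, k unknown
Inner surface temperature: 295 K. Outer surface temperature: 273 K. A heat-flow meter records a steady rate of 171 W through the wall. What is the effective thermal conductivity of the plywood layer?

k ≈ 0.146 W/(m·K)

Model the wall as resistances in series:
R_copper = L/(kA) = 0.0019/(381×24.3) = 2.052×10^-7 K/W
R_expanded polystyrene = L/(kA) = 0.065/(0.0384×24.3) = 0.06966 K/W
Sum of known resistances R_other = 0.06966 K/W
Total R = ΔT/Q = 22/171 = 0.1287 K/W
R_plywood = R_total − R_other = 0.059 K/W
k = L/(R·A) = 0.21/(0.059×24.3)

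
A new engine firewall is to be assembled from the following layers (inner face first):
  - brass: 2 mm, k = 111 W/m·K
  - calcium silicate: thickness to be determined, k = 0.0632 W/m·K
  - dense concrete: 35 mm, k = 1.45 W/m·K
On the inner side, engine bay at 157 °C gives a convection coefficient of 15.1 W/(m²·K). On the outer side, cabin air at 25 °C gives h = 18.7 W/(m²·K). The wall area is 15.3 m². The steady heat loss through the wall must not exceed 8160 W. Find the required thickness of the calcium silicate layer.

Series thermal resistances:
R_inner film = 1/(h_i·A) = 1/(15.1×15.3) = 0.004328 K/W
R_brass = L/(kA) = 0.002/(111×15.3) = 1.178×10^-6 K/W
R_dense concrete = L/(kA) = 0.035/(1.45×15.3) = 0.001578 K/W
R_outer film = 1/(h_o·A) = 1/(18.7×15.3) = 0.003495 K/W
Sum of the known resistances R_other = 0.009402 K/W
Required total resistance R_tot = ΔT/Q_allow = 132/8160 = 0.01618 K/W
R_calcium silicate = R_tot − R_other = 0.006774 K/W
L = R·k·A = 0.006774×0.0632×15.3

L ≈ 6.55 mm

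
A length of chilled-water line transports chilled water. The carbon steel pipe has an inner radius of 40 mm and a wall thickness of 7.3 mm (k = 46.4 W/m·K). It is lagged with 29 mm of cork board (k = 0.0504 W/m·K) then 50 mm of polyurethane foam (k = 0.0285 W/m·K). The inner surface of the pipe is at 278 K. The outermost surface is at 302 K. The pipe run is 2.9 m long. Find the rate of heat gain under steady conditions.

Radial resistances (cylindrical: R_cond = ln(r_o/r_i)/(2πkL), R_conv = 1/(h·2πrL)):
R_carbon steel pipe wall = ln(47.3/40)/(2π×46.4×2.9) = 1.983×10^-4 K/W
R_cork board = ln(76.3/47.3)/(2π×0.0504×2.9) = 0.5207 K/W
R_polyurethane foam = ln(126.3/76.3)/(2π×0.0285×2.9) = 0.9705 K/W
R_total = 1.491 K/W
Q = ΔT/R_total = 24/1.491

Q ≈ 16.1 W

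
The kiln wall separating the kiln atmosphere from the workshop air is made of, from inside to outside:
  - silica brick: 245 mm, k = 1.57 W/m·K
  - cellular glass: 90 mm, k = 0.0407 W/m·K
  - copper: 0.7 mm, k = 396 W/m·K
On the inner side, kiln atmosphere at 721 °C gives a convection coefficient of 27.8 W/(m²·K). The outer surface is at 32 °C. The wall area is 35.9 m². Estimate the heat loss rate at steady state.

Treating each layer as a thermal resistance in series:
R_inner film = 1/(h_i·A) = 1/(27.8×35.9) = 0.001002 K/W
R_silica brick = L/(kA) = 0.245/(1.57×35.9) = 0.004347 K/W
R_cellular glass = L/(kA) = 0.09/(0.0407×35.9) = 0.0616 K/W
R_copper = L/(kA) = 0.0007/(396×35.9) = 4.924×10^-8 K/W
R_total = 0.06695 K/W
Q = ΔT / R_total = 689 / 0.06695

Q ≈ 10300 W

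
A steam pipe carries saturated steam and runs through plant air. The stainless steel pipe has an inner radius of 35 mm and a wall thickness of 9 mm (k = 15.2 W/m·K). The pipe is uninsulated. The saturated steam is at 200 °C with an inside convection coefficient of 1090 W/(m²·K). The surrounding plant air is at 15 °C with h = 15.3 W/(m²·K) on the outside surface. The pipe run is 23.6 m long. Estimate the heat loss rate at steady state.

Q ≈ 18000 W

Cylindrical conduction, so R = ln(r₂/r₁)/(2πkL) per layer, in series:
R_inner film = 1/(h_i·2πr₁L) = 1/(1090×2π×0.035×23.6) = 1.768×10^-4 K/W
R_stainless steel pipe wall = ln(44/35)/(2π×15.2×23.6) = 1.015×10^-4 K/W
R_outer film = 1/(h_o·2πr_oL) = 1/(15.3×2π×0.044×23.6) = 0.01002 K/W
R_total = 0.0103 K/W
Q = ΔT/R_total = 185/0.0103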